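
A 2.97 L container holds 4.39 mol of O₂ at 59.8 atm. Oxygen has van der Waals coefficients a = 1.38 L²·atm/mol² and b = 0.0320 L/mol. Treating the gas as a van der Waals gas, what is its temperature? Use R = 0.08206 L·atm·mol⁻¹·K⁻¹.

T ≈ 493.4 K

T = (P + a n²/V²)(V − nb)/(nR)
P + a n²/V² = 59.8 + (1.38)(4.39)²/(2.97)² = 62.815 atm
V − nb = 2.97 − (4.39)(0.0320) = 2.8295 L
T = (62.815)(2.8295)/((4.39)(0.08206)) = 493.4 K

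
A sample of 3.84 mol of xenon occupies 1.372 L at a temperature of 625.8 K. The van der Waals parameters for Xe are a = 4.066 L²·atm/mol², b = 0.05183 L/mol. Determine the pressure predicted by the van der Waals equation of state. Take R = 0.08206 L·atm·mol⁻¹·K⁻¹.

P = nRT/(V − nb) − a n²/V²
nRT/(V − nb) = (3.84)(0.08206)(625.8)/(1.372 − 3.84×0.05183) = 197.20/1.1730 = 168.12 atm
a n²/V² = (4.066)(3.84)²/(1.372)² = 31.851 atm
P = 168.12 − 31.851 = 136.3 atm

P ≈ 136.3 atm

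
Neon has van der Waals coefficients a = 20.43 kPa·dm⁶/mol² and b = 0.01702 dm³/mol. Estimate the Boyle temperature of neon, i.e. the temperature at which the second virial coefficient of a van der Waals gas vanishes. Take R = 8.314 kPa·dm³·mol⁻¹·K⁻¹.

T_B ≈ 144.4 K

For a van der Waals gas the second virial coefficient B₂ = b − a/(RT) vanishes at T_B = a/(Rb).
T_B = 20.43/(8.314×0.01702) = 20.43/0.14150 = 144.4 K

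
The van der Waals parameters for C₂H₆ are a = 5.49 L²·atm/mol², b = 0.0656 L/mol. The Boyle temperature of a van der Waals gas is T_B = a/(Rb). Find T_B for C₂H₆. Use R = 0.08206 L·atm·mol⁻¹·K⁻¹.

For a van der Waals gas the second virial coefficient B₂ = b − a/(RT) vanishes at T_B = a/(Rb).
T_B = 5.49/(0.08206×0.0656) = 5.49/0.0053831 = 1020 K

T_B ≈ 1020 K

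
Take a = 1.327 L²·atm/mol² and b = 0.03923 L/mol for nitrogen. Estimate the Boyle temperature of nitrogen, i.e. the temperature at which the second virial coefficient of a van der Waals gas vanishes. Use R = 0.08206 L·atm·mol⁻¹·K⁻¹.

For a van der Waals gas the second virial coefficient B₂ = b − a/(RT) vanishes at T_B = a/(Rb).
T_B = 1.327/(0.08206×0.03923) = 1.327/0.0032192 = 412.2 K

T_B ≈ 412.2 K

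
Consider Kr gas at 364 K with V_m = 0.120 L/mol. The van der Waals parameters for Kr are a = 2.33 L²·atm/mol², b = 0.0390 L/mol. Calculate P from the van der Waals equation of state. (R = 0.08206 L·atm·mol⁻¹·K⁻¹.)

P = RT/(V_m − b) − a/V_m²
RT/(V_m − b) = (0.08206)(364)/(0.120 − 0.0390) = 29.870/0.081000 = 368.77 atm
a/V_m² = 2.33/(0.120)² = 161.81 atm
P = 368.77 − 161.81 = 207.0 atm

P ≈ 207.0 atm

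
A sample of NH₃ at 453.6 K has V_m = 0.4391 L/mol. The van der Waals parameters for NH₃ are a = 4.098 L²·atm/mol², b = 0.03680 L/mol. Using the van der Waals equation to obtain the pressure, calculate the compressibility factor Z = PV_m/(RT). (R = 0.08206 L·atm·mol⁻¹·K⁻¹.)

Z ≈ 0.8407

P = RT/(V_m − b) − a/V_m² = (0.08206)(453.6)/(0.4391 − 0.03680) − 4.098/(0.4391)²
  = 37.222/0.40230 − 21.254 = 92.523 − 21.254 = 71.269 atm
Z = PV_m/(RT) = (71.269)(0.4391)/((0.08206)(453.6)) = 31.294/37.222 = 0.8407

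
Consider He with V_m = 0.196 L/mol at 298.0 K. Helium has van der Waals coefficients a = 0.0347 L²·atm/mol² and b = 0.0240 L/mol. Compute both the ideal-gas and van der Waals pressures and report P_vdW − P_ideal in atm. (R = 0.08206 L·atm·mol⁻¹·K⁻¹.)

Ideal: P_ideal = RT/V_m = (0.08206)(298.0)/0.196 = 124.765 atm
vdW: P = RT/(V_m − b) − a/V_m² = 24.4539/0.172000 − 0.0347/0.0384160 = 142.174 − 0.903269 = 141.271 atm
ΔP = 141.271 − 124.765 = 16.51 atm

ΔP ≈ 16.51 atm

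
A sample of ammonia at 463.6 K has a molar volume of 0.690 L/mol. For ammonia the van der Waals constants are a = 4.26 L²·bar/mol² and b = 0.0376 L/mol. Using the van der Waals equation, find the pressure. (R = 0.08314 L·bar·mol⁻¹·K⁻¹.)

P = RT/(V_m − b) − a/V_m²
RT/(V_m − b) = (0.08314)(463.6)/(0.690 − 0.0376) = 38.544/0.65240 = 59.080 bar
a/V_m² = 4.26/(0.690)² = 8.9477 bar
P = 59.080 − 8.9477 = 50.13 bar

P ≈ 50.13 bar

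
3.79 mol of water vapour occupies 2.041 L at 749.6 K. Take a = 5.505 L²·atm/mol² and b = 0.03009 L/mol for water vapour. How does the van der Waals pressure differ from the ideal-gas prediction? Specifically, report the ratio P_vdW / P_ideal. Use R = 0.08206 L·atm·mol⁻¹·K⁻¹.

P_vdW / P_ideal ≈ 0.8930

Ideal: P_ideal = nRT/V = (3.79)(0.08206)(749.6)/2.041 = 114.224 atm
vdW: P = nRT/(V − nb) − a n²/V² = 233.131/1.92696 − 79.0744/4.16568 = 120.984 − 18.9824 = 102.002 atm
Ratio = 102.002/114.224 = 0.8930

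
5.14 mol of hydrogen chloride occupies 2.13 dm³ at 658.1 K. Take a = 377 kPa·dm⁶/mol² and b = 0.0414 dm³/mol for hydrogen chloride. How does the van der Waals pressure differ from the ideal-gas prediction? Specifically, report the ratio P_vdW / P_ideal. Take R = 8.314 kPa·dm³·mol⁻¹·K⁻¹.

Ideal: P_ideal = nRT/V = (5.14)(8.314)(658.1)/2.13 = 13203.4 kPa
vdW: P = nRT/(V − nb) − a n²/V² = 28123.2/1.91720 − 9960.19/4.53690 = 14668.9 − 2195.37 = 12473.5 kPa
Ratio = 12473.5/13203.4 = 0.9447

P_vdW / P_ideal ≈ 0.9447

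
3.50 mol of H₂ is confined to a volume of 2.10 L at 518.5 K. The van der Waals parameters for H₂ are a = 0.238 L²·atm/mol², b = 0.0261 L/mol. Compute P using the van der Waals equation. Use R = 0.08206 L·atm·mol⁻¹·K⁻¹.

P = nRT/(V − nb) − a n²/V²
nRT/(V − nb) = (3.50)(0.08206)(518.5)/(2.10 − 3.50×0.0261) = 148.92/2.0087 = 74.138 atm
a n²/V² = (0.238)(3.50)²/(2.10)² = 0.66111 atm
P = 74.138 − 0.66111 = 73.48 atm

P ≈ 73.48 atm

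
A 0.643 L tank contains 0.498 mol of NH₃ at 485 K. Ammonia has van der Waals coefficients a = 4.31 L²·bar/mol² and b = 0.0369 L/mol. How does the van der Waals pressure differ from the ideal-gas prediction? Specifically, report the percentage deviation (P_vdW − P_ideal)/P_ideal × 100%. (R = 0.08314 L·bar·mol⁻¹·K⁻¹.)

-5.34 %

Ideal: P_ideal = nRT/V = (0.498)(0.08314)(485)/0.643 = 31.2299 bar
vdW: P = nRT/(V − nb) − a n²/V² = 20.0808/0.624624 − 1.06890/0.413449 = 32.1486 − 2.58532 = 29.5633 bar
% deviation = (29.5633 − 31.2299)/31.2299 × 100% = -5.34%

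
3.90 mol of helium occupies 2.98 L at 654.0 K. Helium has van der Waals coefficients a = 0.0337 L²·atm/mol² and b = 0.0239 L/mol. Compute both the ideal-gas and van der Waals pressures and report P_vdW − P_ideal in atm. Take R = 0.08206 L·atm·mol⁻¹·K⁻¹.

Ideal: P_ideal = nRT/V = (3.90)(0.08206)(654.0)/2.98 = 70.2356 atm
vdW: P = nRT/(V − nb) − a n²/V² = 209.302/2.88679 − 0.512577/8.88040 = 72.5034 − 0.0577200 = 72.4457 atm
ΔP = 72.4457 − 70.2356 = 2.210 atm

ΔP ≈ 2.210 atm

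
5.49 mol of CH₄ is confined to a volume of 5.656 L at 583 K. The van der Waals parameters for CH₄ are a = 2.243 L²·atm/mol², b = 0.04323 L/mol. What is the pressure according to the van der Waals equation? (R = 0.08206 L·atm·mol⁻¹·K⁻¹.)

P = nRT/(V − nb) − a n²/V²
nRT/(V − nb) = (5.49)(0.08206)(583)/(5.656 − 5.49×0.04323) = 262.65/5.4187 = 48.471 atm
a n²/V² = (2.243)(5.49)²/(5.656)² = 2.1133 atm
P = 48.471 − 2.1133 = 46.36 atm

P ≈ 46.36 atm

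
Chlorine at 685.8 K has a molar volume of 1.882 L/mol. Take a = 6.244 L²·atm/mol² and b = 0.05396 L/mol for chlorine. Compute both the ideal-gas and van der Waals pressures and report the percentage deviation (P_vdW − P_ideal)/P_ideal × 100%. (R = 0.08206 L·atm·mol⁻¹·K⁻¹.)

-2.94 %

Ideal: P_ideal = RT/V_m = (0.08206)(685.8)/1.882 = 29.9026 atm
vdW: P = RT/(V_m − b) − a/V_m² = 56.2767/1.82804 − 6.244/3.54192 = 30.7853 − 1.76289 = 29.0224 atm
% deviation = (29.0224 − 29.9026)/29.9026 × 100% = -2.94%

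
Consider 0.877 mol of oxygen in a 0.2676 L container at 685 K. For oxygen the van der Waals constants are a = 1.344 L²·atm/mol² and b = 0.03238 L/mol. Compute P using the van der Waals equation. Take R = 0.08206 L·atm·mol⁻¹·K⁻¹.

P = nRT/(V − nb) − a n²/V²
nRT/(V − nb) = (0.877)(0.08206)(685)/(0.2676 − 0.877×0.03238) = 49.297/0.23920 = 206.09 atm
a n²/V² = (1.344)(0.877)²/(0.2676)² = 14.435 atm
P = 206.09 − 14.435 = 191.7 atm

P ≈ 191.7 atm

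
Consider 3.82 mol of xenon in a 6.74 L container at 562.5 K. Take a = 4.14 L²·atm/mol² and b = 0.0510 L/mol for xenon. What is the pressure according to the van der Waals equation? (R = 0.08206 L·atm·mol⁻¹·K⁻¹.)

P = nRT/(V − nb) − a n²/V²
nRT/(V − nb) = (3.82)(0.08206)(562.5)/(6.74 − 3.82×0.0510) = 176.33/6.5452 = 26.940 atm
a n²/V² = (4.14)(3.82)²/(6.74)² = 1.3299 atm
P = 26.940 − 1.3299 = 25.61 atm

P ≈ 25.61 atm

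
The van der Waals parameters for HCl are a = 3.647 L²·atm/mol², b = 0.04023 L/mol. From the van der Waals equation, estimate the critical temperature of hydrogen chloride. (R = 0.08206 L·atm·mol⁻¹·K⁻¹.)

For a van der Waals gas, T_c = 8a/(27Rb).
T_c = 8×3.647/(27×0.08206×0.04023) = 29.176/0.089134 = 327.3 K

T_c ≈ 327.3 K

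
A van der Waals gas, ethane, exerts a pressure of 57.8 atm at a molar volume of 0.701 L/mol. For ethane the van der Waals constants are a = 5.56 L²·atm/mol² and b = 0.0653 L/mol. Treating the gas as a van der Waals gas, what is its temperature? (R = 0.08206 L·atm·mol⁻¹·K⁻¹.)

T ≈ 535.4 K

T = (P + a/V_m²)(V_m − b)/R
P + a/V_m² = 57.8 + 5.56/(0.701)² = 69.115 atm
V_m − b = 0.701 − 0.0653 = 0.63570 L/mol
T = (69.115)(0.63570)/0.08206 = 535.4 K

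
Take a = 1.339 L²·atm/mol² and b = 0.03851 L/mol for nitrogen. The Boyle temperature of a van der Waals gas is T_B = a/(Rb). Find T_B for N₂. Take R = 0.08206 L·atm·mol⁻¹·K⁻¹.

For a van der Waals gas the second virial coefficient B₂ = b − a/(RT) vanishes at T_B = a/(Rb).
T_B = 1.339/(0.08206×0.03851) = 1.339/0.0031601 = 423.7 K

T_B ≈ 423.7 K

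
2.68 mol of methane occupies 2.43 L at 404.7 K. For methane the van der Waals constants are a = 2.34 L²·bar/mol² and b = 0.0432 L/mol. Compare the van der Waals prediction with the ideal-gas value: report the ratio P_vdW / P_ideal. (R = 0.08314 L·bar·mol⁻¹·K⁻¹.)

P_vdW / P_ideal ≈ 0.9733

Ideal: P_ideal = nRT/V = (2.68)(0.08314)(404.7)/2.43 = 37.1084 bar
vdW: P = nRT/(V − nb) − a n²/V² = 90.1733/2.31422 − 16.8068/5.90490 = 38.9649 − 2.84625 = 36.1187 bar
Ratio = 36.1187/37.1084 = 0.9733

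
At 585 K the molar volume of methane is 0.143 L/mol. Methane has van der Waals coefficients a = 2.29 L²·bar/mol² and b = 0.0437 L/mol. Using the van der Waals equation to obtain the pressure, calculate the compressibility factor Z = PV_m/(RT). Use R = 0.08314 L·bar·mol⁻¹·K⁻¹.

P = RT/(V_m − b) − a/V_m² = (0.08314)(585)/(0.143 − 0.0437) − 2.29/(0.143)²
  = 48.637/0.099300 − 111.99 = 489.80 − 111.99 = 377.81 bar
Z = PV_m/(RT) = (377.81)(0.143)/((0.08314)(585)) = 54.027/48.637 = 1.111

Z ≈ 1.111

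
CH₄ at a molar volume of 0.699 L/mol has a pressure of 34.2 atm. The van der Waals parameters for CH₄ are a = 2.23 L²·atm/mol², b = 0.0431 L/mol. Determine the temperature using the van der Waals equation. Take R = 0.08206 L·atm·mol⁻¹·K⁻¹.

T ≈ 309.8 K

T = (P + a/V_m²)(V_m − b)/R
P + a/V_m² = 34.2 + 2.23/(0.699)² = 38.764 atm
V_m − b = 0.699 − 0.0431 = 0.65590 L/mol
T = (38.764)(0.65590)/0.08206 = 309.8 K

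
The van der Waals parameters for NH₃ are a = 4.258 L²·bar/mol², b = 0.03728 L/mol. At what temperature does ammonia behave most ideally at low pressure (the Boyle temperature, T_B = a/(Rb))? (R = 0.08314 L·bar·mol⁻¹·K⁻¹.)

For a van der Waals gas the second virial coefficient B₂ = b − a/(RT) vanishes at T_B = a/(Rb).
T_B = 4.258/(0.08314×0.03728) = 4.258/0.0030995 = 1374 K

T_B ≈ 1374 K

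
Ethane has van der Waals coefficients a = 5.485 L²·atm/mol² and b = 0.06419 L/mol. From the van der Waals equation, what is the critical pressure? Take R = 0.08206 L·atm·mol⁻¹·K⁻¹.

For a van der Waals gas, P_c = a/(27b²).
P_c = 5.485/(27×(0.06419)²) = 5.485/0.11125 = 49.30 atm

P_c ≈ 49.30 atm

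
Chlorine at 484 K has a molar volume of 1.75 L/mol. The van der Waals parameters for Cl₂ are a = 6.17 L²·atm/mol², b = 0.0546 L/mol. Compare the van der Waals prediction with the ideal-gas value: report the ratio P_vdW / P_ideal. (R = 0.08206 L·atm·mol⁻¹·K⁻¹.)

Ideal: P_ideal = RT/V_m = (0.08206)(484)/1.75 = 22.6955 atm
vdW: P = RT/(V_m − b) − a/V_m² = 39.7170/1.69540 − 6.17/3.06250 = 23.4263 − 2.01469 = 21.4116 atm
Ratio = 21.4116/22.6955 = 0.9434

P_vdW / P_ideal ≈ 0.9434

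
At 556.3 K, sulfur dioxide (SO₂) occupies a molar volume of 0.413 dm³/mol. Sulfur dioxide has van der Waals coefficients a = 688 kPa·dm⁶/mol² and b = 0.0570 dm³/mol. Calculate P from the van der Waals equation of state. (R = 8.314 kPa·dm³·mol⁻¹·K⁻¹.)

P = RT/(V_m − b) − a/V_m²
RT/(V_m − b) = (8.314)(556.3)/(0.413 − 0.0570) = 4625.1/0.35600 = 12992 kPa
a/V_m² = 688/(0.413)² = 4033.6 kPa
P = 12992 − 4033.6 = 8958 kPa

P ≈ 8958 kPa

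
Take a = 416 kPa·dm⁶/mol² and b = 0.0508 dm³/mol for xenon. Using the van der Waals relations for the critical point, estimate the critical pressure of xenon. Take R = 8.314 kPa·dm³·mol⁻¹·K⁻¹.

For a van der Waals gas, P_c = a/(27b²).
P_c = 416/(27×(0.0508)²) = 416/0.069677 = 5970 kPa

P_c ≈ 5970 kPa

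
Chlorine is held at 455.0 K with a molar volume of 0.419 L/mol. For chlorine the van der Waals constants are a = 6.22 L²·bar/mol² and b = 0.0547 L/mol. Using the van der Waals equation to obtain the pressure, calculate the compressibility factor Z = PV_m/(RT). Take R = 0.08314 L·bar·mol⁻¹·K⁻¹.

P = RT/(V_m − b) − a/V_m² = (0.08314)(455.0)/(0.419 − 0.0547) − 6.22/(0.419)²
  = 37.829/0.36430 − 35.429 = 103.84 − 35.429 = 68.41 bar
Z = PV_m/(RT) = (68.41)(0.419)/((0.08314)(455.0)) = 28.664/37.829 = 0.7577

Z ≈ 0.7577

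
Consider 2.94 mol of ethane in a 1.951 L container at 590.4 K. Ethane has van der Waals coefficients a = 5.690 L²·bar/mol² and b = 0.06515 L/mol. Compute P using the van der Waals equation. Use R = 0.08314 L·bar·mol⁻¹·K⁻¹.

P ≈ 69.10 bar

P = nRT/(V − nb) − a n²/V²
nRT/(V − nb) = (2.94)(0.08314)(590.4)/(1.951 − 2.94×0.06515) = 144.31/1.7595 = 82.018 bar
a n²/V² = (5.690)(2.94)²/(1.951)² = 12.921 bar
P = 82.018 − 12.921 = 69.10 bar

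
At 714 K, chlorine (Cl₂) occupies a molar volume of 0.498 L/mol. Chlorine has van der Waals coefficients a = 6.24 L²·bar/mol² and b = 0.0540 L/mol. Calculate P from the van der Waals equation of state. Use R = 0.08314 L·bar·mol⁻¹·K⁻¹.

P ≈ 108.5 bar

P = RT/(V_m − b) − a/V_m²
RT/(V_m − b) = (0.08314)(714)/(0.498 − 0.0540) = 59.362/0.44400 = 133.70 bar
a/V_m² = 6.24/(0.498)² = 25.161 bar
P = 133.70 − 25.161 = 108.5 bar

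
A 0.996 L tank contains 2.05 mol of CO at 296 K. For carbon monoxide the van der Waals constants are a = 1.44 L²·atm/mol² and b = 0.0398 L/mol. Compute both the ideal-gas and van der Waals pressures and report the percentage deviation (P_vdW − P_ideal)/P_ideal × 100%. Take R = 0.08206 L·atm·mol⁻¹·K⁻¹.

Ideal: P_ideal = nRT/V = (2.05)(0.08206)(296)/0.996 = 49.9940 atm
vdW: P = nRT/(V − nb) − a n²/V² = 49.7940/0.914410 − 6.05160/0.992016 = 54.4548 − 6.10030 = 48.3545 atm
% deviation = (48.3545 − 49.9940)/49.9940 × 100% = -3.28%

-3.28 %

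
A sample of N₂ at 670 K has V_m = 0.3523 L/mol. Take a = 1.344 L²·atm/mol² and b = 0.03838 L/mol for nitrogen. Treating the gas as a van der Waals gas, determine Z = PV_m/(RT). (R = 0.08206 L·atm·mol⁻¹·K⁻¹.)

P = RT/(V_m − b) − a/V_m² = (0.08206)(670)/(0.3523 − 0.03838) − 1.344/(0.3523)²
  = 54.980/0.31392 − 10.829 = 175.14 − 10.829 = 164.31 atm
Z = PV_m/(RT) = (164.31)(0.3523)/((0.08206)(670)) = 57.886/54.980 = 1.053

Z ≈ 1.053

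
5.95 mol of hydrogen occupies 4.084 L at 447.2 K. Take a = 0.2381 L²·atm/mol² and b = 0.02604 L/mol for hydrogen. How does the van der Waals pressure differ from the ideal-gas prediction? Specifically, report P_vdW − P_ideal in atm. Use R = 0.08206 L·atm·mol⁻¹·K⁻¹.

ΔP ≈ 1.603 atm

Ideal: P_ideal = nRT/V = (5.95)(0.08206)(447.2)/4.084 = 53.4644 atm
vdW: P = nRT/(V − nb) − a n²/V² = 218.349/3.92906 − 8.42934/16.6791 = 55.5728 − 0.505383 = 55.0674 atm
ΔP = 55.0674 − 53.4644 = 1.603 atm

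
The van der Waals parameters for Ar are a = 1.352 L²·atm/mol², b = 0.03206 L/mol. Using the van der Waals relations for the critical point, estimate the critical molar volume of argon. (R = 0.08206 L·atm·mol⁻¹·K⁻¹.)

For a van der Waals gas, V_m,c = 3b.
V_m,c = 3×0.03206 = 0.09618 L/mol

V_m,c ≈ 0.09618 L/mol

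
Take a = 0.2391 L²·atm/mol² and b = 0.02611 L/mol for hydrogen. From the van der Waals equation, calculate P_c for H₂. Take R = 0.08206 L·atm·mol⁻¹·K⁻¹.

For a van der Waals gas, P_c = a/(27b²).
P_c = 0.2391/(27×(0.02611)²) = 0.2391/0.018407 = 12.99 atm

P_c ≈ 12.99 atm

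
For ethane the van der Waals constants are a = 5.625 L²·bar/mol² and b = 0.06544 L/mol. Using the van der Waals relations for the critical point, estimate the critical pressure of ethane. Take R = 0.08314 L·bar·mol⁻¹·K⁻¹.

For a van der Waals gas, P_c = a/(27b²).
P_c = 5.625/(27×(0.06544)²) = 5.625/0.11562 = 48.65 bar

P_c ≈ 48.65 bar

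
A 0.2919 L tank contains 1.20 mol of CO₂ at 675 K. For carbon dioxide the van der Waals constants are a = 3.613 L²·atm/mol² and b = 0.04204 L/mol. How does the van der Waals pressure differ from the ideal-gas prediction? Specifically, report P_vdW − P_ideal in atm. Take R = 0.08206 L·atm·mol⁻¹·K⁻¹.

Ideal: P_ideal = nRT/V = (1.20)(0.08206)(675)/0.2919 = 227.710 atm
vdW: P = nRT/(V − nb) − a n²/V² = 66.4686/0.241452 − 5.20272/0.0852056 = 275.287 − 61.0608 = 214.226 atm
ΔP = 214.226 − 227.710 = -13.48 atm

ΔP ≈ -13.48 atm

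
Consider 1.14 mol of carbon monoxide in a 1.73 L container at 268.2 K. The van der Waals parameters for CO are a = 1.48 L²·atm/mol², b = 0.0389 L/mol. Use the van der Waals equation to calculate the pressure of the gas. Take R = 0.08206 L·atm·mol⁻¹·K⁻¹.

P ≈ 14.24 atm

P = nRT/(V − nb) − a n²/V²
nRT/(V − nb) = (1.14)(0.08206)(268.2)/(1.73 − 1.14×0.0389) = 25.090/1.6857 = 14.884 atm
a n²/V² = (1.48)(1.14)²/(1.73)² = 0.64266 atm
P = 14.884 − 0.64266 = 14.24 atm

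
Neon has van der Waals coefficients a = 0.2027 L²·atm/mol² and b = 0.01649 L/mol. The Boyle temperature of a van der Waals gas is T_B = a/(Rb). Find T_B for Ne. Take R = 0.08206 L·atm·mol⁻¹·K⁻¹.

T_B ≈ 149.8 K

For a van der Waals gas the second virial coefficient B₂ = b − a/(RT) vanishes at T_B = a/(Rb).
T_B = 0.2027/(0.08206×0.01649) = 0.2027/0.0013532 = 149.8 K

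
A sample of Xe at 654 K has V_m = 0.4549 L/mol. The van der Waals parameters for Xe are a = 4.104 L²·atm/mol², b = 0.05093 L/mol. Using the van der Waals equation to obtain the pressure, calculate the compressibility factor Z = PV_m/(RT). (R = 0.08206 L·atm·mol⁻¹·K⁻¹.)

P = RT/(V_m − b) − a/V_m² = (0.08206)(654)/(0.4549 − 0.05093) − 4.104/(0.4549)²
  = 53.667/0.40397 − 19.832 = 132.85 − 19.832 = 113.02 atm
Z = PV_m/(RT) = (113.02)(0.4549)/((0.08206)(654)) = 51.413/53.667 = 0.9580

Z ≈ 0.9580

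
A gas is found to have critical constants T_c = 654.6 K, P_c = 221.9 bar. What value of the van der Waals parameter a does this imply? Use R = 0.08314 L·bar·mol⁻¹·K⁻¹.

a ≈ 5.631 L²·bar/mol²

From T_c = 8a/(27Rb) and P_c = a/(27b²): a = 27 R² T_c²/(64 P_c).
a = 27×(0.08314)²×(654.6)²/(64×221.9) = 79972/14202 = 5.631 L²·bar/mol²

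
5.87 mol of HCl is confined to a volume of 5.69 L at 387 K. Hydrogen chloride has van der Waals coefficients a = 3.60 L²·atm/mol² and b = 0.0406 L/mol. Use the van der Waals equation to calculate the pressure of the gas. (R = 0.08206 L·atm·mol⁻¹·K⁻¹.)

P ≈ 30.36 atm

P = nRT/(V − nb) − a n²/V²
nRT/(V − nb) = (5.87)(0.08206)(387)/(5.69 − 5.87×0.0406) = 186.41/5.4517 = 34.193 atm
a n²/V² = (3.60)(5.87)²/(5.69)² = 3.8314 atm
P = 34.193 − 3.8314 = 30.36 atm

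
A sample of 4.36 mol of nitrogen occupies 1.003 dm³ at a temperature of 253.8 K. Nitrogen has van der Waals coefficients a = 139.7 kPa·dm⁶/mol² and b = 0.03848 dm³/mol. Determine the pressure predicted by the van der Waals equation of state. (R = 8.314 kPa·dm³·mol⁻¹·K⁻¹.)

P = nRT/(V − nb) − a n²/V²
nRT/(V − nb) = (4.36)(8.314)(253.8)/(1.003 − 4.36×0.03848) = 9200.0/0.83523 = 11015 kPa
a n²/V² = (139.7)(4.36)²/(1.003)² = 2639.8 kPa
P = 11015 − 2639.8 = 8375 kPa

P ≈ 8375 kPa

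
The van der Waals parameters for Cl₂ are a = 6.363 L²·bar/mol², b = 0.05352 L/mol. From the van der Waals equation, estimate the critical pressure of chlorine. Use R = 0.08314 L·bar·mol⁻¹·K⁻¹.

P_c ≈ 82.27 bar

For a van der Waals gas, P_c = a/(27b²).
P_c = 6.363/(27×(0.05352)²) = 6.363/0.077339 = 82.27 bar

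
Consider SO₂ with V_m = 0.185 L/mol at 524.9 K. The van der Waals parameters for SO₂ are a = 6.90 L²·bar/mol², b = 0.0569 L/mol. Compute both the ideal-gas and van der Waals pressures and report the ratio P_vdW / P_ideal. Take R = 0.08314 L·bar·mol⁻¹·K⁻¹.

Ideal: P_ideal = RT/V_m = (0.08314)(524.9)/0.185 = 235.893 bar
vdW: P = RT/(V_m − b) − a/V_m² = 43.6402/0.128100 − 6.90/0.0342250 = 340.673 − 201.607 = 139.066 bar
Ratio = 139.066/235.893 = 0.5895

P_vdW / P_ideal ≈ 0.5895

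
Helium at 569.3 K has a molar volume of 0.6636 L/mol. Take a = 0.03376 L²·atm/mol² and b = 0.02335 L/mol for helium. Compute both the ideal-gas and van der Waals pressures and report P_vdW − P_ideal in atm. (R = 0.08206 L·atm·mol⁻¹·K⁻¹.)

Ideal: P_ideal = RT/V_m = (0.08206)(569.3)/0.6636 = 70.3990 atm
vdW: P = RT/(V_m − b) − a/V_m² = 46.7168/0.640250 − 0.03376/0.440365 = 72.9665 − 0.0766637 = 72.8898 atm
ΔP = 72.8898 − 70.3990 = 2.491 atm

ΔP ≈ 2.491 atm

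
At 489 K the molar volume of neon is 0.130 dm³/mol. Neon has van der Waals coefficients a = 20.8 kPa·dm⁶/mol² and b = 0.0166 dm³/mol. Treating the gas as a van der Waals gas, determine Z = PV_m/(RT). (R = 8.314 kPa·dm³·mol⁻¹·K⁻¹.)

Z ≈ 1.107

P = RT/(V_m − b) − a/V_m² = (8.314)(489)/(0.130 − 0.0166) − 20.8/(0.130)²
  = 4065.5/0.11340 − 1230.8 = 35851 − 1230.8 = 34620 kPa
Z = PV_m/(RT) = (34620)(0.130)/((8.314)(489)) = 4500.6/4065.5 = 1.107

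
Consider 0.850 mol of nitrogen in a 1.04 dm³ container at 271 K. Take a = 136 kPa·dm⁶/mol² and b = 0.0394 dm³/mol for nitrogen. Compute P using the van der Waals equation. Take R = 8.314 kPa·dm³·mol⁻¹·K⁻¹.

P = nRT/(V − nb) − a n²/V²
nRT/(V − nb) = (0.850)(8.314)(271)/(1.04 − 0.850×0.0394) = 1915.1/1.0065 = 1902.7 kPa
a n²/V² = (136)(0.850)²/(1.04)² = 90.847 kPa
P = 1902.7 − 90.847 = 1812 kPa

P ≈ 1812 kPa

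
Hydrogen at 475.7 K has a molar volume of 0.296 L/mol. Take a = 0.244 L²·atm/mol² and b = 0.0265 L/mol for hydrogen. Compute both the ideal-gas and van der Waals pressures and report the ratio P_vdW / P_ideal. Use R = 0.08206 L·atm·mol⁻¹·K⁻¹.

P_vdW / P_ideal ≈ 1.077

Ideal: P_ideal = RT/V_m = (0.08206)(475.7)/0.296 = 131.878 atm
vdW: P = RT/(V_m − b) − a/V_m² = 39.0359/0.269500 − 0.244/0.0876160 = 144.846 − 2.78488 = 142.061 atm
Ratio = 142.061/131.878 = 1.077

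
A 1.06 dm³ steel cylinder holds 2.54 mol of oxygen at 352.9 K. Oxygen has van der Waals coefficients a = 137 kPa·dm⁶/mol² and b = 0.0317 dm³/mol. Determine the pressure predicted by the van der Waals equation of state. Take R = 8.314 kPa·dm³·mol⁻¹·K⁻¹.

P ≈ 6822 kPa

P = nRT/(V − nb) − a n²/V²
nRT/(V − nb) = (2.54)(8.314)(352.9)/(1.06 − 2.54×0.0317) = 7452.4/0.97948 = 7608.5 kPa
a n²/V² = (137)(2.54)²/(1.06)² = 786.64 kPa
P = 7608.5 − 786.64 = 6822 kPa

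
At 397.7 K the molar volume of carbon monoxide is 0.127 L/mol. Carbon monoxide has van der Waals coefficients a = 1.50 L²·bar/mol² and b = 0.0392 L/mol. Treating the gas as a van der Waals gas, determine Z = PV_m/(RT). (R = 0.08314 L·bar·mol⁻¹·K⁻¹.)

Z ≈ 1.089

P = RT/(V_m − b) − a/V_m² = (0.08314)(397.7)/(0.127 − 0.0392) − 1.50/(0.127)²
  = 33.065/0.087800 − 93.000 = 376.59 − 93.000 = 283.59 bar
Z = PV_m/(RT) = (283.59)(0.127)/((0.08314)(397.7)) = 36.016/33.065 = 1.089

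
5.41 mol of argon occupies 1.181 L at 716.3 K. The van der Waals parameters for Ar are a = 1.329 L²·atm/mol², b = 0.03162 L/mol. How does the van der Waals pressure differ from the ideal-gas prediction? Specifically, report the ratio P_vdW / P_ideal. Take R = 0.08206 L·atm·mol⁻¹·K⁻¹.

Ideal: P_ideal = nRT/V = (5.41)(0.08206)(716.3)/1.181 = 269.261 atm
vdW: P = nRT/(V − nb) − a n²/V² = 317.998/1.00994 − 38.8973/1.39476 = 314.868 − 27.8882 = 286.980 atm
Ratio = 286.980/269.261 = 1.066

P_vdW / P_ideal ≈ 1.066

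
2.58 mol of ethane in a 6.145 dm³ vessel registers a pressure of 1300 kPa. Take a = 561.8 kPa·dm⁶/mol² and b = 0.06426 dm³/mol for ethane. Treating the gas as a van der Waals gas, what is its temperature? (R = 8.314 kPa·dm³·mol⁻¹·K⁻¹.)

T ≈ 390.0 K

T = (P + a n²/V²)(V − nb)/(nR)
P + a n²/V² = 1300 + (561.8)(2.58)²/(6.145)² = 1399.0 kPa
V − nb = 6.145 − (2.58)(0.06426) = 5.9792 dm³
T = (1399.0)(5.9792)/((2.58)(8.314)) = 390.0 K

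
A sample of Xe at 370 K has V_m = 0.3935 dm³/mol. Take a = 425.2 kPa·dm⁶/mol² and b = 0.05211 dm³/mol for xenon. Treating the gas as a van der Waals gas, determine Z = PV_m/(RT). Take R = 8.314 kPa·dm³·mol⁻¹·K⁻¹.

Z ≈ 0.8014

P = RT/(V_m − b) − a/V_m² = (8.314)(370)/(0.3935 − 0.05211) − 425.2/(0.3935)²
  = 3076.2/0.34139 − 2746.0 = 9010.8 − 2746.0 = 6264.8 kPa
Z = PV_m/(RT) = (6264.8)(0.3935)/((8.314)(370)) = 2465.2/3076.2 = 0.8014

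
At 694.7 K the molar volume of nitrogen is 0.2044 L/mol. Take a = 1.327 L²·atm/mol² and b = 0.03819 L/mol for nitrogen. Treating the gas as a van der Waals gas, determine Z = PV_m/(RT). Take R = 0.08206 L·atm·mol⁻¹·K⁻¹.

Z ≈ 1.116

P = RT/(V_m − b) − a/V_m² = (0.08206)(694.7)/(0.2044 − 0.03819) − 1.327/(0.2044)²
  = 57.007/0.16621 − 31.762 = 342.98 − 31.762 = 311.22 atm
Z = PV_m/(RT) = (311.22)(0.2044)/((0.08206)(694.7)) = 63.613/57.007 = 1.116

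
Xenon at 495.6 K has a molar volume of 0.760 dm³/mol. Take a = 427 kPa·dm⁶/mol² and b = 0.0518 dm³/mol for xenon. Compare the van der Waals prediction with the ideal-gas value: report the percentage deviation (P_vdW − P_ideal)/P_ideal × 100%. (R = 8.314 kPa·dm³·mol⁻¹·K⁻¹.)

Ideal: P_ideal = RT/V_m = (8.314)(495.6)/0.760 = 5421.60 kPa
vdW: P = RT/(V_m − b) − a/V_m² = 4120.42/0.708200 − 427/0.577600 = 5818.16 − 739.266 = 5078.89 kPa
% deviation = (5078.89 − 5421.60)/5421.60 × 100% = -6.32%

-6.32 %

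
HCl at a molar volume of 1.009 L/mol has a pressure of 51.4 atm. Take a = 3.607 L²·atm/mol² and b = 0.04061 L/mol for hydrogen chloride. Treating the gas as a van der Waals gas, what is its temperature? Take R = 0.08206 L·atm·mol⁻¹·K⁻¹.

T ≈ 648.4 K

T = (P + a/V_m²)(V_m − b)/R
P + a/V_m² = 51.4 + 3.607/(1.009)² = 54.943 atm
V_m − b = 1.009 − 0.04061 = 0.96839 L/mol
T = (54.943)(0.96839)/0.08206 = 648.4 K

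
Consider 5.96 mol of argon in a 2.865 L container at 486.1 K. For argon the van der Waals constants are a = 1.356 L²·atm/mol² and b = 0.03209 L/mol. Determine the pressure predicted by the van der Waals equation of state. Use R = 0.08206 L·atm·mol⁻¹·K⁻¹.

P ≈ 83.05 atm

P = nRT/(V − nb) − a n²/V²
nRT/(V − nb) = (5.96)(0.08206)(486.1)/(2.865 − 5.96×0.03209) = 237.74/2.6737 = 88.918 atm
a n²/V² = (1.356)(5.96)²/(2.865)² = 5.8682 atm
P = 88.918 − 5.8682 = 83.05 atm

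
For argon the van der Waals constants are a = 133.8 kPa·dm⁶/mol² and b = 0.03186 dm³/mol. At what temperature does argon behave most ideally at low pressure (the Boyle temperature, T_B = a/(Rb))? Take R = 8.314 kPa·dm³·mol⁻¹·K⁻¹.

For a van der Waals gas the second virial coefficient B₂ = b − a/(RT) vanishes at T_B = a/(Rb).
T_B = 133.8/(8.314×0.03186) = 133.8/0.26488 = 505.1 K

T_B ≈ 505.1 K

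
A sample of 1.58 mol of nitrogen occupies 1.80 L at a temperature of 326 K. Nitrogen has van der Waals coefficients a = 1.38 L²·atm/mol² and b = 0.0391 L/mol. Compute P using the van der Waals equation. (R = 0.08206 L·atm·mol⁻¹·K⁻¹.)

P = nRT/(V − nb) − a n²/V²
nRT/(V − nb) = (1.58)(0.08206)(326)/(1.80 − 1.58×0.0391) = 42.267/1.7382 = 24.317 atm
a n²/V² = (1.38)(1.58)²/(1.80)² = 1.0633 atm
P = 24.317 − 1.0633 = 23.25 atm

P ≈ 23.25 atm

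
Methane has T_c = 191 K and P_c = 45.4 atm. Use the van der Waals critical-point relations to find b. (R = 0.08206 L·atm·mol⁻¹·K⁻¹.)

b ≈ 0.04315 L/mol

From T_c = 8a/(27Rb) and P_c = a/(27b²): b = R T_c/(8 P_c).
b = (0.08206)(191)/(8×45.4) = 15.673/363.20 = 0.04315 L/mol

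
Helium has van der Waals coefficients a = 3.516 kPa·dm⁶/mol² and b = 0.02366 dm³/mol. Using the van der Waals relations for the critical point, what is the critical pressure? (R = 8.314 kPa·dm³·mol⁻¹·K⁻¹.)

P_c ≈ 232.6 kPa

For a van der Waals gas, P_c = a/(27b²).
P_c = 3.516/(27×(0.02366)²) = 3.516/0.015114 = 232.6 kPa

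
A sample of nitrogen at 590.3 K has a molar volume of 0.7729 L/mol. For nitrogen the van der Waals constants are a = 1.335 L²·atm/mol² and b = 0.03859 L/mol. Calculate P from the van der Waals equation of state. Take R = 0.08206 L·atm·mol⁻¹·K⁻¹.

P = RT/(V_m − b) − a/V_m²
RT/(V_m − b) = (0.08206)(590.3)/(0.7729 − 0.03859) = 48.440/0.73431 = 65.967 atm
a/V_m² = 1.335/(0.7729)² = 2.2348 atm
P = 65.967 − 2.2348 = 63.73 atm

P ≈ 63.73 atm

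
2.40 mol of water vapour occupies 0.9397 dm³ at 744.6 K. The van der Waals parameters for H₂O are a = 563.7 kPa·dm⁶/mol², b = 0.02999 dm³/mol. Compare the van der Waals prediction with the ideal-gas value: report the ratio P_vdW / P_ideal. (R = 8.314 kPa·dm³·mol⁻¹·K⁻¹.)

Ideal: P_ideal = nRT/V = (2.40)(8.314)(744.6)/0.9397 = 15810.8 kPa
vdW: P = nRT/(V − nb) − a n²/V² = 14857.5/0.867724 − 3246.91/0.883036 = 17122.4 − 3676.98 = 13445.4 kPa
Ratio = 13445.4/15810.8 = 0.8504

P_vdW / P_ideal ≈ 0.8504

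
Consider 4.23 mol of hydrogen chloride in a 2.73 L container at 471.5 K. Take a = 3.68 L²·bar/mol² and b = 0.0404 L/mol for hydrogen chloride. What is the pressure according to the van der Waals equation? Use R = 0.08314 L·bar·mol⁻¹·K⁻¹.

P ≈ 55.96 bar

P = nRT/(V − nb) − a n²/V²
nRT/(V − nb) = (4.23)(0.08314)(471.5)/(2.73 − 4.23×0.0404) = 165.82/2.5591 = 64.796 bar
a n²/V² = (3.68)(4.23)²/(2.73)² = 8.8349 bar
P = 64.796 − 8.8349 = 55.96 bar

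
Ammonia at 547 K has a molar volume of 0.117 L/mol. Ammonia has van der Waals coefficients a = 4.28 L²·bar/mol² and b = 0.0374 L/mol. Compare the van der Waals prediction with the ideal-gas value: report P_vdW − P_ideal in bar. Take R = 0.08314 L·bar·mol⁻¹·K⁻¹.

ΔP ≈ -130.0 bar

Ideal: P_ideal = RT/V_m = (0.08314)(547)/0.117 = 388.697 bar
vdW: P = RT/(V_m − b) − a/V_m² = 45.4776/0.0796000 − 4.28/0.0136890 = 571.327 − 312.660 = 258.667 bar
ΔP = 258.667 − 388.697 = -130.0 bar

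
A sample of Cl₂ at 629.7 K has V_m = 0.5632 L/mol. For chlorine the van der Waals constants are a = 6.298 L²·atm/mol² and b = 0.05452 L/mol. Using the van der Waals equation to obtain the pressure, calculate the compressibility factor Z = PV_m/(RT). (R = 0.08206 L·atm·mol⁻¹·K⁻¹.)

P = RT/(V_m − b) − a/V_m² = (0.08206)(629.7)/(0.5632 − 0.05452) − 6.298/(0.5632)²
  = 51.673/0.50868 − 19.855 = 101.58 − 19.855 = 81.73 atm
Z = PV_m/(RT) = (81.73)(0.5632)/((0.08206)(629.7)) = 46.030/51.673 = 0.8908

Z ≈ 0.8908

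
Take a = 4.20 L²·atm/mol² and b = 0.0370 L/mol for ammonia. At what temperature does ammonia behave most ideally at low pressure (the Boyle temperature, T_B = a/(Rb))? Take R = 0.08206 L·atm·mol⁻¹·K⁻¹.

For a van der Waals gas the second virial coefficient B₂ = b − a/(RT) vanishes at T_B = a/(Rb).
T_B = 4.20/(0.08206×0.0370) = 4.20/0.0030362 = 1383 K

T_B ≈ 1383 K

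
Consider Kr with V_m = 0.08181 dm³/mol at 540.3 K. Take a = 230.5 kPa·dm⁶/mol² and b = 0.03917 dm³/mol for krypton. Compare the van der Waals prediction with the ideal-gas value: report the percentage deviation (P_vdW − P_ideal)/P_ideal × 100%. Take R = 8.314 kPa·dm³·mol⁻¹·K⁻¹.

Ideal: P_ideal = RT/V_m = (8.314)(540.3)/0.08181 = 54908.4 kPa
vdW: P = RT/(V_m − b) − a/V_m² = 4492.05/0.0426400 − 230.5/0.00669288 = 105348 − 34439.6 = 70908 kPa
% deviation = (70908 − 54908.4)/54908.4 × 100% = 29.14%

29.14 %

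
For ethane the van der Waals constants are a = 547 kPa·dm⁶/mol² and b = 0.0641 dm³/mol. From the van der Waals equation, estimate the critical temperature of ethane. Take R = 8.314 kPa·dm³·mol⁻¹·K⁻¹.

For a van der Waals gas, T_c = 8a/(27Rb).
T_c = 8×547/(27×8.314×0.0641) = 4376.0/14.389 = 304.1 K

T_c ≈ 304.1 K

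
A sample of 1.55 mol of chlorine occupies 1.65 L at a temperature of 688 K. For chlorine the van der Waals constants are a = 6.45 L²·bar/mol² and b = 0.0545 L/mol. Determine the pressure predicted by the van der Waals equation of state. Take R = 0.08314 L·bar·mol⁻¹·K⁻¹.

P ≈ 50.94 bar

P = nRT/(V − nb) − a n²/V²
nRT/(V − nb) = (1.55)(0.08314)(688)/(1.65 − 1.55×0.0545) = 88.660/1.5655 = 56.634 bar
a n²/V² = (6.45)(1.55)²/(1.65)² = 5.6919 bar
P = 56.634 − 5.6919 = 50.94 bar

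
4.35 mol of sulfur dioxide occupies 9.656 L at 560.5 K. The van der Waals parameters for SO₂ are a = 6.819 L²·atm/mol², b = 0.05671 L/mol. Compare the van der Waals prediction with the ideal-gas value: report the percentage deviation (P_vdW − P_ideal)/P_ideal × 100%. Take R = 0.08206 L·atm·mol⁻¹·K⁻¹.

-4.06 %

Ideal: P_ideal = nRT/V = (4.35)(0.08206)(560.5)/9.656 = 20.7204 atm
vdW: P = nRT/(V − nb) − a n²/V² = 200.077/9.40931 − 129.033/93.2383 = 21.2637 − 1.38391 = 19.8798 atm
% deviation = (19.8798 − 20.7204)/20.7204 × 100% = -4.06%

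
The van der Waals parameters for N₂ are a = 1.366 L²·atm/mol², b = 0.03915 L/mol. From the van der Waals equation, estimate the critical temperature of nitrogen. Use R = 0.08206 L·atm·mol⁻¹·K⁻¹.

For a van der Waals gas, T_c = 8a/(27Rb).
T_c = 8×1.366/(27×0.08206×0.03915) = 10.928/0.086742 = 126.0 K

T_c ≈ 126.0 K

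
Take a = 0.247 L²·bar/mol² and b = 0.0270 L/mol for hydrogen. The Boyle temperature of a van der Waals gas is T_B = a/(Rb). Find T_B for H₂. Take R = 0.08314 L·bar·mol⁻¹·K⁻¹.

T_B ≈ 110.0 K

For a van der Waals gas the second virial coefficient B₂ = b − a/(RT) vanishes at T_B = a/(Rb).
T_B = 0.247/(0.08314×0.0270) = 0.247/0.0022448 = 110.0 K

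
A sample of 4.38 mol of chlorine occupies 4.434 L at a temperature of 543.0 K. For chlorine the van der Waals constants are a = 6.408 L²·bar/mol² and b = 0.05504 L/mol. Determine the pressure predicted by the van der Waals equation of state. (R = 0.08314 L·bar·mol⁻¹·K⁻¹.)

P = nRT/(V − nb) − a n²/V²
nRT/(V − nb) = (4.38)(0.08314)(543.0)/(4.434 − 4.38×0.05504) = 197.74/4.1929 = 47.161 bar
a n²/V² = (6.408)(4.38)²/(4.434)² = 6.2529 bar
P = 47.161 − 6.2529 = 40.91 bar

P ≈ 40.91 bar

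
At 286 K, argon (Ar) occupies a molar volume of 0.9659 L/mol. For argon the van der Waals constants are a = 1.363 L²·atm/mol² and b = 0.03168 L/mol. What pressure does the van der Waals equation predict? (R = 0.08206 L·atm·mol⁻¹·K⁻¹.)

P = RT/(V_m − b) − a/V_m²
RT/(V_m − b) = (0.08206)(286)/(0.9659 − 0.03168) = 23.469/0.93422 = 25.121 atm
a/V_m² = 1.363/(0.9659)² = 1.4609 atm
P = 25.121 − 1.4609 = 23.66 atm

P ≈ 23.66 atm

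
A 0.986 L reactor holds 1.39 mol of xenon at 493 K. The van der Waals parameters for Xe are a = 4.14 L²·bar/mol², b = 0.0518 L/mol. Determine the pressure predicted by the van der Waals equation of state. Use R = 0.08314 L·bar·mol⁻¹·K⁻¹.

P = nRT/(V − nb) − a n²/V²
nRT/(V − nb) = (1.39)(0.08314)(493)/(0.986 − 1.39×0.0518) = 56.973/0.91400 = 62.334 bar
a n²/V² = (4.14)(1.39)²/(0.986)² = 8.2277 bar
P = 62.334 − 8.2277 = 54.11 bar

P ≈ 54.11 bar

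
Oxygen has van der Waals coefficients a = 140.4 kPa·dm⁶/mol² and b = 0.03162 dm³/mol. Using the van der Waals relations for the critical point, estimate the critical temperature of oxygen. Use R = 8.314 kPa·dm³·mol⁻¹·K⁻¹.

T_c ≈ 158.2 K

For a van der Waals gas, T_c = 8a/(27Rb).
T_c = 8×140.4/(27×8.314×0.03162) = 1123.2/7.0980 = 158.2 K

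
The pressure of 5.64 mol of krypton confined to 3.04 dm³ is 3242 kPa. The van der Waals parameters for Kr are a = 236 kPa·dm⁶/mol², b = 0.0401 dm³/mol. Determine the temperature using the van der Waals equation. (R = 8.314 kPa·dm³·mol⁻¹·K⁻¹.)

T = (P + a n²/V²)(V − nb)/(nR)
P + a n²/V² = 3242 + (236)(5.64)²/(3.04)² = 4054.3 kPa
V − nb = 3.04 − (5.64)(0.0401) = 2.8138 dm³
T = (4054.3)(2.8138)/((5.64)(8.314)) = 243.3 K

T ≈ 243.3 K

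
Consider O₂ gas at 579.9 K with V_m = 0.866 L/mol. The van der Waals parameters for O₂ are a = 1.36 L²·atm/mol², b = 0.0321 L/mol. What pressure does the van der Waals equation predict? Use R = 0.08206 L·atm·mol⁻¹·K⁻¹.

P = RT/(V_m − b) − a/V_m²
RT/(V_m − b) = (0.08206)(579.9)/(0.866 − 0.0321) = 47.587/0.83390 = 57.066 atm
a/V_m² = 1.36/(0.866)² = 1.8134 atm
P = 57.066 − 1.8134 = 55.25 atm

P ≈ 55.25 atm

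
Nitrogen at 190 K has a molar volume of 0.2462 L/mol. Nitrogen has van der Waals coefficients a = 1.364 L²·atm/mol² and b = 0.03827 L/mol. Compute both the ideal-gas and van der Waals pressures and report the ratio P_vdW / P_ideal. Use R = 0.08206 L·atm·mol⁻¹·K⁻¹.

Ideal: P_ideal = RT/V_m = (0.08206)(190)/0.2462 = 63.3282 atm
vdW: P = RT/(V_m − b) − a/V_m² = 15.5914/0.207930 − 1.364/0.0606144 = 74.9839 − 22.5029 = 52.4810 atm
Ratio = 52.4810/63.3282 = 0.8287

P_vdW / P_ideal ≈ 0.8287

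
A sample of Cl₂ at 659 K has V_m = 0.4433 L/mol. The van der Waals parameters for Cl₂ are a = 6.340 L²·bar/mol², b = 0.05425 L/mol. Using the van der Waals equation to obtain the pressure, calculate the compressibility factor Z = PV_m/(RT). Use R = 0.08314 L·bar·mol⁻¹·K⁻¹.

Z ≈ 0.8784

P = RT/(V_m − b) − a/V_m² = (0.08314)(659)/(0.4433 − 0.05425) − 6.340/(0.4433)²
  = 54.789/0.38905 − 32.262 = 140.83 − 32.262 = 108.57 bar
Z = PV_m/(RT) = (108.57)(0.4433)/((0.08314)(659)) = 48.129/54.789 = 0.8784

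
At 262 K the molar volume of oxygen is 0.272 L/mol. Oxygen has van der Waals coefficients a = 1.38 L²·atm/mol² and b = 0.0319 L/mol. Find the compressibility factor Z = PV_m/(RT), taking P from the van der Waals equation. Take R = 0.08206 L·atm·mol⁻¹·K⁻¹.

P = RT/(V_m − b) − a/V_m² = (0.08206)(262)/(0.272 − 0.0319) − 1.38/(0.272)²
  = 21.500/0.24010 − 18.653 = 89.546 − 18.653 = 70.893 atm
Z = PV_m/(RT) = (70.893)(0.272)/((0.08206)(262)) = 19.283/21.500 = 0.8969

Z ≈ 0.8969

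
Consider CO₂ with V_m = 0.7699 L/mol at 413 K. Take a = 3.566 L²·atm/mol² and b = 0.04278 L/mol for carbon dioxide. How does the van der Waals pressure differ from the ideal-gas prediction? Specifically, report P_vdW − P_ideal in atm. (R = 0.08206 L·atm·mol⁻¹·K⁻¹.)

ΔP ≈ -3.426 atm

Ideal: P_ideal = RT/V_m = (0.08206)(413)/0.7699 = 44.0197 atm
vdW: P = RT/(V_m − b) − a/V_m² = 33.8908/0.727120 − 3.566/0.592746 = 46.6096 − 6.01607 = 40.5935 atm
ΔP = 40.5935 − 44.0197 = -3.426 atm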